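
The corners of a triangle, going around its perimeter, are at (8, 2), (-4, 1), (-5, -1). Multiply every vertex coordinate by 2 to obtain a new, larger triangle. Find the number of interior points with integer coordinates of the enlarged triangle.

44

Using the shoelace formula, 2A = |(8·1 − (-4)·2) + ((-4)·(-1) − (-5)·1) + ((-5)·2 − 8·(-1))| = 23, so the area is 23/2.
Summing gcd(|Δx|,|Δy|) over the edges gives the boundary count: gcd(12,1) + gcd(1,2) + gcd(13,3) = 1+1+1 = 3.
Scaling by 2 multiplies the area by 2² = 4 (so the new area is 46) and multiplies the boundary lattice-point count by 2, giving 6.
By Pick's theorem, the interior count of the dilated polygon is 46 − 6/2 + 1 = 44.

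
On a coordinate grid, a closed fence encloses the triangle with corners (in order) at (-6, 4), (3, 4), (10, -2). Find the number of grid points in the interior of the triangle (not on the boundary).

By the shoelace formula, twice the signed area is |((-6)·4 − 3·4) + (3·(-2) − 10·4) + (10·4 − (-6)·(-2))| = 54, so the area is 27.
Along each edge there are gcd(|Δx|,|Δy|)+1 lattice points, so counting each shared vertex once the boundary has gcd(9,0) + gcd(7,6) + gcd(16,6) = 9+1+2 = 12.
Pick's theorem gives I = A − B/2 + 1 = 27 − 12/2 + 1 = 22.

22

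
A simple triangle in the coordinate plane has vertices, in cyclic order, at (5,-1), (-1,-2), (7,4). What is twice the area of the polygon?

28

By the shoelace formula, twice the signed area is |[5·(-2) − (-1)·(-1)] + [(-1)·4 − 7·(-2)] + [7·(-1) − 5·4]| = 28, so the area is 14.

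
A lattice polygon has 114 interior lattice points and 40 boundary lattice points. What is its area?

133

By Pick's theorem, A = I + B/2 − 1 = 114 + 40/2 − 1 = 133.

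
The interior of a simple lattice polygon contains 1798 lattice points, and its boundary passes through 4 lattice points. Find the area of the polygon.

1799

By Pick's theorem, A = I + B/2 − 1 = 1798 + 4/2 − 1 = 1799.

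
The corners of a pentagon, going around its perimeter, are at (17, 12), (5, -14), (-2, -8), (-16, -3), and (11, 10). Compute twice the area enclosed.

The shoelace formula gives twice the area as |[17·(-14) − 5·12] + [5·(-8) − (-2)·(-14)] + [(-2)·(-3) − (-16)·(-8)] + [(-16)·10 − 11·(-3)] + [11·12 − 17·10]| = 653, so the area is 326.5.

653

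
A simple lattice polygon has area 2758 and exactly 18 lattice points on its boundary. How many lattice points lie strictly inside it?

2750

Pick's theorem A = I + B/2 − 1 rearranges to I = A − B/2 + 1 = 2758 − 18/2 + 1 = 2750.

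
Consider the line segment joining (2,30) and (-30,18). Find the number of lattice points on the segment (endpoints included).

The number of lattice points on a segment between lattice points is gcd(|Δx|,|Δy|) + 1 = gcd(32,12) + 1 = 4 + 1 = 5.

5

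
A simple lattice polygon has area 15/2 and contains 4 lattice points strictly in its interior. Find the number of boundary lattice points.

9

Pick's theorem gives A = I + B/2 − 1, so B = 2(A − I + 1) = 2(15/2 − 4 + 1) = 9.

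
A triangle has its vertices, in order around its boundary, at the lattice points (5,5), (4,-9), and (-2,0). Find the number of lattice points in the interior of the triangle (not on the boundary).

45

By the shoelace formula, twice the signed area is |(5·(-9) − 4·5) + (4·0 − (-2)·(-9)) + ((-2)·5 − 5·0)| = 93, so the area is 46.5.
Summing gcd(|Δx|,|Δy|) over the edges gives the boundary count: gcd(1,14) + gcd(6,9) + gcd(7,5) = 1+3+1 = 5.
Pick's theorem gives I = A − B/2 + 1 = 46.5 − 5/2 + 1 = 45.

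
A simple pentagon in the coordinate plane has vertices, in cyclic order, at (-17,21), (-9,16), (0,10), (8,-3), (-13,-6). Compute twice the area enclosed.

By the shoelace formula, twice the signed area is |((-17)·16 − (-9)·21) + ((-9)·10 − 0·16) + (0·(-3) − 8·10) + (8·(-6) − (-13)·(-3)) + ((-13)·21 − (-17)·(-6))| = 715, so the area is 357.5.

715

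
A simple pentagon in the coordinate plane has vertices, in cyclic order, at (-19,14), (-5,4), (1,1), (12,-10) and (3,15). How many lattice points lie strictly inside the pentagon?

242

By the shoelace formula, twice the signed area is |((-19)·4 − (-5)·14) + ((-5)·1 − 1·4) + (1·(-10) − 12·1) + (12·15 − 3·(-10)) + (3·14 − (-19)·15)| = 500, so the area is 250.
The number of boundary lattice points is Σ gcd(|Δx|,|Δy|) = gcd(14,10) + gcd(6,3) + gcd(11,11) + gcd(9,25) + gcd(22,1) = 2+3+11+1+1 = 18.
Pick's theorem gives I = A − B/2 + 1 = 250 − 18/2 + 1 = 242.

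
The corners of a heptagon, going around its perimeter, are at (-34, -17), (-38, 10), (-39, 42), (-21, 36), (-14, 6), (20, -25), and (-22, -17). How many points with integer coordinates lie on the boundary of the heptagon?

24

The number of boundary lattice points is Σ gcd(|Δx|,|Δy|) = gcd(4,27) + gcd(1,32) + gcd(18,6) + gcd(7,30) + gcd(34,31) + gcd(42,8) + gcd(12,0) = 1+1+6+1+1+2+12 = 24.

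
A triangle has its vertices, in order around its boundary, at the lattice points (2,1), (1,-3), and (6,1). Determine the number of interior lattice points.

The shoelace formula gives twice the area as |(2·(-3) − 1·1) + (1·1 − 6·(-3)) + (6·1 − 2·1)| = 16, so the area is 8.
Along each edge there are gcd(|Δx|,|Δy|)+1 lattice points, so counting each shared vertex once the boundary has gcd(1,4) + gcd(5,4) + gcd(4,0) = 1+1+4 = 6.
By Pick's theorem A = I + B/2 − 1, so I = 8 − 6/2 + 1 = 6.

6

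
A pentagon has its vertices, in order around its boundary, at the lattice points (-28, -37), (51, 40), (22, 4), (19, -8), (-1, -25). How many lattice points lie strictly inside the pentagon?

Using the shoelace formula, 2A = |[(-28)·40 − 51·(-37)] + [51·4 − 22·40] + [22·(-8) − 19·4] + [19·(-25) − (-1)·(-8)] + [(-1)·(-37) − (-28)·(-25)]| = 1307, so the area is 653.5.
The number of boundary lattice points is Σ gcd(|Δx|,|Δy|) = gcd(79,77) + gcd(29,36) + gcd(3,12) + gcd(20,17) + gcd(27,12) = 1+1+3+1+3 = 9.
Pick's theorem gives I = A − B/2 + 1 = 653.5 − 9/2 + 1 = 650.

650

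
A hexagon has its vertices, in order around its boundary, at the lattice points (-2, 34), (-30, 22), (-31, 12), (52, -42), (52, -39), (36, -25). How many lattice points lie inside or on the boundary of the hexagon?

By the shoelace formula, twice the signed area is |[(-2)·22 − (-30)·34] + [(-30)·12 − (-31)·22] + [(-31)·(-42) − 52·12] + [52·(-39) − 52·(-42)] + [52·(-25) − 36·(-39)] + [36·34 − (-2)·(-25)]| = 3410, so the area is 1705.
Along each edge there are gcd(|Δx|,|Δy|)+1 lattice points, so counting each shared vertex once the boundary has gcd(28,12) + gcd(1,10) + gcd(83,54) + gcd(0,3) + gcd(16,14) + gcd(38,59) = 4+1+1+3+2+1 = 12.
Pick's theorem gives I = A − B/2 + 1 = 1705 − 12/2 + 1 = 1700, so the closed region contains I + B = 1700 + 12 = 1712 lattice points.

1712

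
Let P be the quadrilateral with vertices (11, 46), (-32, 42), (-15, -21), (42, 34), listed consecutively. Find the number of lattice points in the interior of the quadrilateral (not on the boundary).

2582

By the shoelace formula, twice the signed area is |(11·42 − (-32)·46) + ((-32)·(-21) − (-15)·42) + ((-15)·34 − 42·(-21)) + (42·46 − 11·34)| = 5166, so the area is 2583.
Summing gcd(|Δx|,|Δy|) over the edges gives the boundary count: gcd(43,4) + gcd(17,63) + gcd(57,55) + gcd(31,12) = 1+1+1+1 = 4.
Pick's theorem gives I = A − B/2 + 1 = 2583 − 4/2 + 1 = 2582.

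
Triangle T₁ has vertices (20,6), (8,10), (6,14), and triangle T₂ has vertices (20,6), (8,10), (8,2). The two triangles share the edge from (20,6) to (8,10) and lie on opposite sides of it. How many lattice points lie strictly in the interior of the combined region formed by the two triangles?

The union is the simple quadrilateral with vertices (20,6), (6,14), (8,10), (8,2) in order.
Using the shoelace formula, 2A = |[20·14 − 6·6] + [6·10 − 8·14] + [8·2 − 8·10] + [8·6 − 20·2]| = 136, so the area is 68.
Along each edge there are gcd(|Δx|,|Δy|)+1 lattice points, so counting each shared vertex once the boundary has gcd(14,8) + gcd(2,4) + gcd(0,8) + gcd(12,4) = 2+2+8+4 = 16.
By Pick's theorem I = A − B/2 + 1 = 68 − 16/2 + 1 = 61.

61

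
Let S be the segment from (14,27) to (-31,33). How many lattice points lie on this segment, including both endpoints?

4

The number of lattice points on a segment between lattice points is gcd(|Δx|,|Δy|) + 1 = gcd(45,6) + 1 = 3 + 1 = 4.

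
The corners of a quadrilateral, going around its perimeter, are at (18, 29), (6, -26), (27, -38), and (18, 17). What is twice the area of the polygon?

Using the shoelace formula, 2A = |[18·(-26) − 6·29] + [6·(-38) − 27·(-26)] + [27·17 − 18·(-38)] + [18·29 − 18·17]| = 1191, so the area is 595.5.

1191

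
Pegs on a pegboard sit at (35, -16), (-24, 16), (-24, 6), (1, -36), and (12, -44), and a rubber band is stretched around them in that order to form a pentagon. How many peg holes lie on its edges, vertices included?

Summing gcd(|Δx|,|Δy|) over the edges gives the boundary count: gcd(59,32) + gcd(0,10) + gcd(25,42) + gcd(11,8) + gcd(23,28) = 1+10+1+1+1 = 14.

14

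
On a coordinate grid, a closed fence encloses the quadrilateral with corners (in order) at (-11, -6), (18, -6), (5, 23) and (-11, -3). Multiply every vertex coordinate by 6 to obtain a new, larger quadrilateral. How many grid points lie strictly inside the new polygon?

Using the shoelace formula, 2A = |((-11)·(-6) − 18·(-6)) + (18·23 − 5·(-6)) + (5·(-3) − (-11)·23) + ((-11)·(-6) − (-11)·(-3))| = 889, so the area is 444.5.
The number of boundary lattice points is Σ gcd(|Δx|,|Δy|) = gcd(29,0) + gcd(13,29) + gcd(16,26) + gcd(0,3) = 29+1+2+3 = 35.
Scaling by 6 multiplies the area by 6² = 36 (so the new area is 16002) and multiplies the boundary lattice-point count by 6, giving 210.
By Pick's theorem, the interior count of the dilated polygon is 16002 − 210/2 + 1 = 15898.

15898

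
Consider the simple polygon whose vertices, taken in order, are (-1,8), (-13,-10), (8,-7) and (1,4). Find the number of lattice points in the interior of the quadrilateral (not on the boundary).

163

The shoelace formula gives twice the area as |((-1)·(-10) − (-13)·8) + ((-13)·(-7) − 8·(-10)) + (8·4 − 1·(-7)) + (1·8 − (-1)·4)| = 336, so the area is 168.
Along each edge there are gcd(|Δx|,|Δy|)+1 lattice points, so counting each shared vertex once the boundary has gcd(12,18) + gcd(21,3) + gcd(7,11) + gcd(2,4) = 6+3+1+2 = 12.
Pick's theorem gives I = A − B/2 + 1 = 168 − 12/2 + 1 = 163.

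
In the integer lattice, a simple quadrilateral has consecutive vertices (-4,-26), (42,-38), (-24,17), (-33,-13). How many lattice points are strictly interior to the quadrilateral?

By the shoelace formula, twice the signed area is |((-4)·(-38) − 42·(-26)) + (42·17 − (-24)·(-38)) + ((-24)·(-13) − (-33)·17) + ((-33)·(-26) − (-4)·(-13))| = 2725, so the area is 2725/2.
Along each edge there are gcd(|Δx|,|Δy|)+1 lattice points, so counting each shared vertex once the boundary has gcd(46,12) + gcd(66,55) + gcd(9,30) + gcd(29,13) = 2+11+3+1 = 17.
By Pick's theorem A = I + B/2 − 1, so I = 2725/2 − 17/2 + 1 = 1355.

1355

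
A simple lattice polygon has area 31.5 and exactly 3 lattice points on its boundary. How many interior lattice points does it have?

From Pick's theorem, I = A − B/2 + 1 = 31.5 − 3/2 + 1 = 31.

31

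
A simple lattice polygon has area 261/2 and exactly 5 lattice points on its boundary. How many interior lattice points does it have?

129

Pick's theorem A = I + B/2 − 1 rearranges to I = A − B/2 + 1 = 261/2 − 5/2 + 1 = 129.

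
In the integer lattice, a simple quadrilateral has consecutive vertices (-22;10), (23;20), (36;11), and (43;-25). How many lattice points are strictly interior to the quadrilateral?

The shoelace formula gives twice the area as |[(-22)·20 − 23·10] + [23·11 − 36·20] + [36·(-25) − 43·11] + [43·10 − (-22)·(-25)]| = 2630, so the area is 1315.
Summing gcd(|Δx|,|Δy|) over the edges gives the boundary count: gcd(45,10) + gcd(13,9) + gcd(7,36) + gcd(65,35) = 5+1+1+5 = 12.
Pick's theorem gives I = A − B/2 + 1 = 1315 − 12/2 + 1 = 1310.

1310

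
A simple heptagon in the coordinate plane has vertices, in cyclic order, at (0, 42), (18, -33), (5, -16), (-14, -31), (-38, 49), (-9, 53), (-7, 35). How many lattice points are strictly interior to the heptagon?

2456

The shoelace formula gives twice the area as |(0·(-33) − 18·42) + (18·(-16) − 5·(-33)) + (5·(-31) − (-14)·(-16)) + ((-14)·49 − (-38)·(-31)) + ((-38)·53 − (-9)·49) + ((-9)·35 − (-7)·53) + ((-7)·42 − 0·35)| = 4933, so the area is 2466.5.
Along each edge there are gcd(|Δx|,|Δy|)+1 lattice points, so counting each shared vertex once the boundary has gcd(18,75) + gcd(13,17) + gcd(19,15) + gcd(24,80) + gcd(29,4) + gcd(2,18) + gcd(7,7) = 3+1+1+8+1+2+7 = 23.
Pick's theorem gives I = A − B/2 + 1 = 2466.5 − 23/2 + 1 = 2456.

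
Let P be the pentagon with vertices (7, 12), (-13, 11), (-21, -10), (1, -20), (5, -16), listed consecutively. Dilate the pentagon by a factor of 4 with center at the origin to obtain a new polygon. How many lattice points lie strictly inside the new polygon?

By the shoelace formula, twice the signed area is |[7·11 − (-13)·12] + [(-13)·(-10) − (-21)·11] + [(-21)·(-20) − 1·(-10)] + [1·(-16) − 5·(-20)] + [5·12 − 7·(-16)]| = 1280, so the area is 640.
The number of boundary lattice points is Σ gcd(|Δx|,|Δy|) = gcd(20,1) + gcd(8,21) + gcd(22,10) + gcd(4,4) + gcd(2,28) = 1+1+2+4+2 = 10.
Scaling by 4 multiplies the area by 4² = 16 (so the new area is 10240) and multiplies the boundary lattice-point count by 4, giving 40.
By Pick's theorem, the interior count of the dilated polygon is 10240 − 40/2 + 1 = 10221.

10221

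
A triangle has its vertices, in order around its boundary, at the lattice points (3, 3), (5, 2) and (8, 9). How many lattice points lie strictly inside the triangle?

By the shoelace formula, twice the signed area is |[3·2 − 5·3] + [5·9 − 8·2] + [8·3 − 3·9]| = 17, so the area is 8.5.
Summing gcd(|Δx|,|Δy|) over the edges gives the boundary count: gcd(2,1) + gcd(3,7) + gcd(5,6) = 1+1+1 = 3.
By Pick's theorem A = I + B/2 − 1, so I = 8.5 − 3/2 + 1 = 8.

8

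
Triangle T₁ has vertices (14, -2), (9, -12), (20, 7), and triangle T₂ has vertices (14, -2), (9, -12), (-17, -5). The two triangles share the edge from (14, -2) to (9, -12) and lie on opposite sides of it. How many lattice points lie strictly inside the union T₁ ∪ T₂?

The union is the simple quadrilateral with vertices (14, -2), (20, 7), (9, -12), (-17, -5) in order.
Using the shoelace formula, 2A = |[14·7 − 20·(-2)] + [20·(-12) − 9·7] + [9·(-5) − (-17)·(-12)] + [(-17)·(-2) − 14·(-5)]| = 310, so the area is 155.
Along each edge there are gcd(|Δx|,|Δy|)+1 lattice points, so counting each shared vertex once the boundary has gcd(6,9) + gcd(11,19) + gcd(26,7) + gcd(31,3) = 3+1+1+1 = 6.
By Pick's theorem I = A − B/2 + 1 = 155 − 6/2 + 1 = 153.

153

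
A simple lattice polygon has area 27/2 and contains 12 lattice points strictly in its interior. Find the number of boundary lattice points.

5

Pick's theorem gives A = I + B/2 − 1, so B = 2(A − I + 1) = 2(27/2 − 12 + 1) = 5.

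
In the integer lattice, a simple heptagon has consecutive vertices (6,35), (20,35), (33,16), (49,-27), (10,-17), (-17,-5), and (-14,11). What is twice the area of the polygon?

Using the shoelace formula, 2A = |[6·35 − 20·35] + [20·16 − 33·35] + [33·(-27) − 49·16] + [49·(-17) − 10·(-27)] + [10·(-5) − (-17)·(-17)] + [(-17)·11 − (-14)·(-5)] + [(-14)·35 − 6·11]| = 4715, so the area is 4715/2.

4715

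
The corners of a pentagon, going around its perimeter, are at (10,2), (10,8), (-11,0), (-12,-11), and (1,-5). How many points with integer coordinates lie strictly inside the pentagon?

192

Using the shoelace formula, 2A = |(10·8 − 10·2) + (10·0 − (-11)·8) + ((-11)·(-11) − (-12)·0) + ((-12)·(-5) − 1·(-11)) + (1·2 − 10·(-5))| = 392, so the area is 196.
Along each edge there are gcd(|Δx|,|Δy|)+1 lattice points, so counting each shared vertex once the boundary has gcd(0,6) + gcd(21,8) + gcd(1,11) + gcd(13,6) + gcd(9,7) = 6+1+1+1+1 = 10.
Pick's theorem gives I = A − B/2 + 1 = 196 − 10/2 + 1 = 192.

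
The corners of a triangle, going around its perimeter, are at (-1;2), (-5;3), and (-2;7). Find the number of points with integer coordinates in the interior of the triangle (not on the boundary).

By the shoelace formula, twice the signed area is |((-1)·3 − (-5)·2) + ((-5)·7 − (-2)·3) + ((-2)·2 − (-1)·7)| = 19, so the area is 9.5.
Summing gcd(|Δx|,|Δy|) over the edges gives the boundary count: gcd(4,1) + gcd(3,4) + gcd(1,5) = 1+1+1 = 3.
Pick's theorem gives I = A − B/2 + 1 = 9.5 − 3/2 + 1 = 9.

9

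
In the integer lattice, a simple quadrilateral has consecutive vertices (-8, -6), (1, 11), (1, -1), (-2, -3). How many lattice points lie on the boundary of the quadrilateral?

The number of boundary lattice points is Σ gcd(|Δx|,|Δy|) = gcd(9,17) + gcd(0,12) + gcd(3,2) + gcd(6,3) = 1+12+1+3 = 17.

17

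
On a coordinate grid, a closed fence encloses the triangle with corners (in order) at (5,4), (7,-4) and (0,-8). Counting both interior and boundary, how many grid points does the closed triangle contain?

By the shoelace formula, twice the signed area is |(5·(-4) − 7·4) + (7·(-8) − 0·(-4)) + (0·4 − 5·(-8))| = 64, so the area is 32.
Along each edge there are gcd(|Δx|,|Δy|)+1 lattice points, so counting each shared vertex once the boundary has gcd(2,8) + gcd(7,4) + gcd(5,12) = 2+1+1 = 4.
Pick's theorem gives I = A − B/2 + 1 = 32 − 4/2 + 1 = 31, so the closed region contains I + B = 31 + 4 = 35 lattice points.

35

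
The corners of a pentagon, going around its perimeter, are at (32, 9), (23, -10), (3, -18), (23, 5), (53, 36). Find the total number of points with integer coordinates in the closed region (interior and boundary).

303

Using the shoelace formula, 2A = |[32·(-10) − 23·9] + [23·(-18) − 3·(-10)] + [3·5 − 23·(-18)] + [23·36 − 53·5] + [53·9 − 32·36]| = 594, so the area is 297.
Along each edge there are gcd(|Δx|,|Δy|)+1 lattice points, so counting each shared vertex once the boundary has gcd(9,19) + gcd(20,8) + gcd(20,23) + gcd(30,31) + gcd(21,27) = 1+4+1+1+3 = 10.
Pick's theorem gives I = A − B/2 + 1 = 297 − 10/2 + 1 = 293, so the closed region contains I + B = 293 + 10 = 303 lattice points.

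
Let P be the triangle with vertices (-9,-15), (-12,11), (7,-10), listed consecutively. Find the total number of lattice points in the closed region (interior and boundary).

By the shoelace formula, twice the signed area is |((-9)·11 − (-12)·(-15)) + ((-12)·(-10) − 7·11) + (7·(-15) − (-9)·(-10))| = 431, so the area is 431/2.
The number of boundary lattice points is Σ gcd(|Δx|,|Δy|) = gcd(3,26) + gcd(19,21) + gcd(16,5) = 1+1+1 = 3.
Pick's theorem gives I = A − B/2 + 1 = 431/2 − 3/2 + 1 = 215, so the closed region contains I + B = 215 + 3 = 218 lattice points.

218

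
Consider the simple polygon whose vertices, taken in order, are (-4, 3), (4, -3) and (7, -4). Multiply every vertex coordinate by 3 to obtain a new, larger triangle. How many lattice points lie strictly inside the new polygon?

40

The shoelace formula gives twice the area as |[(-4)·(-3) − 4·3] + [4·(-4) − 7·(-3)] + [7·3 − (-4)·(-4)]| = 10, so the area is 5.
The number of boundary lattice points is Σ gcd(|Δx|,|Δy|) = gcd(8,6) + gcd(3,1) + gcd(11,7) = 2+1+1 = 4.
Scaling by 3 multiplies the area by 3² = 9 (so the new area is 45) and multiplies the boundary lattice-point count by 3, giving 12.
By Pick's theorem, the interior count of the dilated polygon is 45 − 12/2 + 1 = 40.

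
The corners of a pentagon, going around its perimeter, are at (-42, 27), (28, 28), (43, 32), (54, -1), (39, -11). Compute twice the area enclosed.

3975

Using the shoelace formula, 2A = |((-42)·28 − 28·27) + (28·32 − 43·28) + (43·(-1) − 54·32) + (54·(-11) − 39·(-1)) + (39·27 − (-42)·(-11))| = 3975, so the area is 3975/2.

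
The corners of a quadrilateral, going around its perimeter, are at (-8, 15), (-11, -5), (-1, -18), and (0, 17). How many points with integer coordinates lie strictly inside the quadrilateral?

By the shoelace formula, twice the signed area is |((-8)·(-5) − (-11)·15) + ((-11)·(-18) − (-1)·(-5)) + ((-1)·17 − 0·(-18)) + (0·15 − (-8)·17)| = 517, so the area is 517/2.
Summing gcd(|Δx|,|Δy|) over the edges gives the boundary count: gcd(3,20) + gcd(10,13) + gcd(1,35) + gcd(8,2) = 1+1+1+2 = 5.
By Pick's theorem A = I + B/2 − 1, so I = 517/2 − 5/2 + 1 = 257.

257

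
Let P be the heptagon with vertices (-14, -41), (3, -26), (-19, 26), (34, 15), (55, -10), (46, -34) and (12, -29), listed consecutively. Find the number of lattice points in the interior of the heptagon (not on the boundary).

2744

Using the shoelace formula, 2A = |((-14)·(-26) − 3·(-41)) + (3·26 − (-19)·(-26)) + ((-19)·15 − 34·26) + (34·(-10) − 55·15) + (55·(-34) − 46·(-10)) + (46·(-29) − 12·(-34)) + (12·(-41) − (-14)·(-29))| = 5497, so the area is 5497/2.
Along each edge there are gcd(|Δx|,|Δy|)+1 lattice points, so counting each shared vertex once the boundary has gcd(17,15) + gcd(22,52) + gcd(53,11) + gcd(21,25) + gcd(9,24) + gcd(34,5) + gcd(26,12) = 1+2+1+1+3+1+2 = 11.
By Pick's theorem A = I + B/2 − 1, so I = 5497/2 − 11/2 + 1 = 2744.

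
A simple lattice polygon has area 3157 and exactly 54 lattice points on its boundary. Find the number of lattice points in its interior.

From Pick's theorem, I = A − B/2 + 1 = 3157 − 54/2 + 1 = 3131.

3131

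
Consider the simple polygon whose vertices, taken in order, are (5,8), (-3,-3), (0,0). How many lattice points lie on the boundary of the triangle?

5

The number of boundary lattice points is Σ gcd(|Δx|,|Δy|) = gcd(8,11) + gcd(3,3) + gcd(5,8) = 1+3+1 = 5.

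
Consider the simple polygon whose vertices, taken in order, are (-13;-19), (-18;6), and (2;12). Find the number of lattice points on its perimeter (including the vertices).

8

Along each edge there are gcd(|Δx|,|Δy|)+1 lattice points, so counting each shared vertex once the boundary has gcd(5,25) + gcd(20,6) + gcd(15,31) = 5+2+1 = 8.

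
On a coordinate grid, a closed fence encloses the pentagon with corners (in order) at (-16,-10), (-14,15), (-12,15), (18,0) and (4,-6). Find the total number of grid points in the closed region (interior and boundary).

The shoelace formula gives twice the area as |[(-16)·15 − (-14)·(-10)] + [(-14)·15 − (-12)·15] + [(-12)·0 − 18·15] + [18·(-6) − 4·0] + [4·(-10) − (-16)·(-6)]| = 924, so the area is 462.
Summing gcd(|Δx|,|Δy|) over the edges gives the boundary count: gcd(2,25) + gcd(2,0) + gcd(30,15) + gcd(14,6) + gcd(20,4) = 1+2+15+2+4 = 24.
Pick's theorem gives I = A − B/2 + 1 = 462 − 24/2 + 1 = 451, so the closed region contains I + B = 451 + 24 = 475 lattice points.

475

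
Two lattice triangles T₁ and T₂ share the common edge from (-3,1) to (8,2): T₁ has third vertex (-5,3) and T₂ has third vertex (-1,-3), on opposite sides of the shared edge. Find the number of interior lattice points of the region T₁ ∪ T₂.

33

The union is the simple quadrilateral with vertices (-3,1), (-5,3), (8,2), (-1,-3) in order.
The shoelace formula gives twice the area as |[(-3)·3 − (-5)·1] + [(-5)·2 − 8·3] + [8·(-3) − (-1)·2] + [(-1)·1 − (-3)·(-3)]| = 70, so the area is 35.
The number of boundary lattice points is Σ gcd(|Δx|,|Δy|) = gcd(2,2) + gcd(13,1) + gcd(9,5) + gcd(2,4) = 2+1+1+2 = 6.
By Pick's theorem I = A − B/2 + 1 = 35 − 6/2 + 1 = 33.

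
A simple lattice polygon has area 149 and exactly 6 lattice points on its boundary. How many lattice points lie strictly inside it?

147

From Pick's theorem, I = A − B/2 + 1 = 149 − 6/2 + 1 = 147.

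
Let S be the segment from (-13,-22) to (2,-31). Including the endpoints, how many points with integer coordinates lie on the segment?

The number of lattice points on a segment between lattice points is gcd(|Δx|,|Δy|) + 1 = gcd(15,9) + 1 = 3 + 1 = 4.

4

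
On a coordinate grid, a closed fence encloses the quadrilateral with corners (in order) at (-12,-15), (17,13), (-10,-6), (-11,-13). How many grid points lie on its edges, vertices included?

4

Along each edge there are gcd(|Δx|,|Δy|)+1 lattice points, so counting each shared vertex once the boundary has gcd(29,28) + gcd(27,19) + gcd(1,7) + gcd(1,2) = 1+1+1+1 = 4.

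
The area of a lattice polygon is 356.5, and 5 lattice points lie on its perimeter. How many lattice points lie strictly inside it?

From Pick's theorem, I = A − B/2 + 1 = 356.5 − 5/2 + 1 = 355.

355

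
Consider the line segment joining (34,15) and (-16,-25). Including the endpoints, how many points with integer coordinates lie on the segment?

The number of lattice points on a segment between lattice points is gcd(|Δx|,|Δy|) + 1 = gcd(50,40) + 1 = 10 + 1 = 11.

11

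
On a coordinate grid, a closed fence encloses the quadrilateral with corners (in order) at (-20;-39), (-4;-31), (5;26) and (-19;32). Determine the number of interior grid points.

By the shoelace formula, twice the signed area is |[(-20)·(-31) − (-4)·(-39)] + [(-4)·26 − 5·(-31)] + [5·32 − (-19)·26] + [(-19)·(-39) − (-20)·32]| = 2550, so the area is 1275.
The number of boundary lattice points is Σ gcd(|Δx|,|Δy|) = gcd(16,8) + gcd(9,57) + gcd(24,6) + gcd(1,71) = 8+3+6+1 = 18.
By Pick's theorem A = I + B/2 − 1, so I = 1275 − 18/2 + 1 = 1267.

1267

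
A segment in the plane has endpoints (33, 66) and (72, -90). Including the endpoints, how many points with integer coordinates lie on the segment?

The number of lattice points on a segment between lattice points is gcd(|Δx|,|Δy|) + 1 = gcd(39,156) + 1 = 39 + 1 = 40.

40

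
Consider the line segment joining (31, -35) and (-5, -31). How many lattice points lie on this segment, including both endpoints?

5

The number of lattice points on a segment between lattice points is gcd(|Δx|,|Δy|) + 1 = gcd(36,4) + 1 = 4 + 1 = 5.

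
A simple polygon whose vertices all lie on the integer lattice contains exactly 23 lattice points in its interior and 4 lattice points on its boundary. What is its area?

Pick's theorem states A = I + B/2 − 1, so A = 23 + 4/2 − 1 = 24.

24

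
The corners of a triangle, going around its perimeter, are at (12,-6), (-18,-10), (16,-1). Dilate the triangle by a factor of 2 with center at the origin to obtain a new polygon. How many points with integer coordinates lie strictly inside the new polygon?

The shoelace formula gives twice the area as |[12·(-10) − (-18)·(-6)] + [(-18)·(-1) − 16·(-10)] + [16·(-6) − 12·(-1)]| = 134, so the area is 67.
Along each edge there are gcd(|Δx|,|Δy|)+1 lattice points, so counting each shared vertex once the boundary has gcd(30,4) + gcd(34,9) + gcd(4,5) = 2+1+1 = 4.
Scaling by 2 multiplies the area by 2² = 4 (so the new area is 268) and multiplies the boundary lattice-point count by 2, giving 8.
By Pick's theorem, the interior count of the dilated polygon is 268 − 8/2 + 1 = 265.

265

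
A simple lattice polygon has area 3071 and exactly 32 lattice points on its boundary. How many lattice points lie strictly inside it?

3056

From Pick's theorem, I = A − B/2 + 1 = 3071 − 32/2 + 1 = 3056.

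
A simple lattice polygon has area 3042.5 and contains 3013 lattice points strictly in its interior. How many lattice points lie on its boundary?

61

Pick's theorem gives A = I + B/2 − 1, so B = 2(A − I + 1) = 2(3042.5 − 3013 + 1) = 61.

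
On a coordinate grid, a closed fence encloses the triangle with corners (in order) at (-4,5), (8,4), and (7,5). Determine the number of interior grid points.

By the shoelace formula, twice the signed area is |[(-4)·4 − 8·5] + [8·5 − 7·4] + [7·5 − (-4)·5]| = 11, so the area is 5.5.
Summing gcd(|Δx|,|Δy|) over the edges gives the boundary count: gcd(12,1) + gcd(1,1) + gcd(11,0) = 1+1+11 = 13.
Pick's theorem gives I = A − B/2 + 1 = 5.5 − 13/2 + 1 = 0.

0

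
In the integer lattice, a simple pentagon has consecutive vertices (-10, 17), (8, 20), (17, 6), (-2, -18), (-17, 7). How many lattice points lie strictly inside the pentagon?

726

The shoelace formula gives twice the area as |((-10)·20 − 8·17) + (8·6 − 17·20) + (17·(-18) − (-2)·6) + ((-2)·7 − (-17)·(-18)) + ((-17)·17 − (-10)·7)| = 1461, so the area is 1461/2.
Summing gcd(|Δx|,|Δy|) over the edges gives the boundary count: gcd(18,3) + gcd(9,14) + gcd(19,24) + gcd(15,25) + gcd(7,10) = 3+1+1+5+1 = 11.
Pick's theorem gives I = A − B/2 + 1 = 1461/2 − 11/2 + 1 = 726.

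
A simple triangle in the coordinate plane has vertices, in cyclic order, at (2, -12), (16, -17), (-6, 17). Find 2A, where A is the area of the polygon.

366

Using the shoelace formula, 2A = |(2·(-17) − 16·(-12)) + (16·17 − (-6)·(-17)) + ((-6)·(-12) − 2·17)| = 366, so the area is 183.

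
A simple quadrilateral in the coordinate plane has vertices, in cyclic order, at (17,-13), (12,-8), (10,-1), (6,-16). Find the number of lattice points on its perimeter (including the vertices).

The number of boundary lattice points is Σ gcd(|Δx|,|Δy|) = gcd(5,5) + gcd(2,7) + gcd(4,15) + gcd(11,3) = 5+1+1+1 = 8.

8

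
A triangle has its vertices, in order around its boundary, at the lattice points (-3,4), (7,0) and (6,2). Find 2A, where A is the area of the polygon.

The shoelace formula gives twice the area as |[(-3)·0 − 7·4] + [7·2 − 6·0] + [6·4 − (-3)·2]| = 16, so the area is 8.

16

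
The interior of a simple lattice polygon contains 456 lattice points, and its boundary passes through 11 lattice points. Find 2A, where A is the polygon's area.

By Pick's theorem, A = I + B/2 − 1 = 456 + 11/2 − 1 = 921/2.
Hence 2A = 921.

921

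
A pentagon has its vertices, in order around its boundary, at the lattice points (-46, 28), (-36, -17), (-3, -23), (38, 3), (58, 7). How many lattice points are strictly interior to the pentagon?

The shoelace formula gives twice the area as |[(-46)·(-17) − (-36)·28] + [(-36)·(-23) − (-3)·(-17)] + [(-3)·3 − 38·(-23)] + [38·7 − 58·3] + [58·28 − (-46)·7]| = 5470, so the area is 2735.
Summing gcd(|Δx|,|Δy|) over the edges gives the boundary count: gcd(10,45) + gcd(33,6) + gcd(41,26) + gcd(20,4) + gcd(104,21) = 5+3+1+4+1 = 14.
Pick's theorem gives I = A − B/2 + 1 = 2735 − 14/2 + 1 = 2729.

2729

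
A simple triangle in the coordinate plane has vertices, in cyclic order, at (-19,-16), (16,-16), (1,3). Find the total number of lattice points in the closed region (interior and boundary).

By the shoelace formula, twice the signed area is |((-19)·(-16) − 16·(-16)) + (16·3 − 1·(-16)) + (1·(-16) − (-19)·3)| = 665, so the area is 665/2.
Summing gcd(|Δx|,|Δy|) over the edges gives the boundary count: gcd(35,0) + gcd(15,19) + gcd(20,19) = 35+1+1 = 37.
Pick's theorem gives I = A − B/2 + 1 = 665/2 − 37/2 + 1 = 315, so the closed region contains I + B = 315 + 37 = 352 lattice points.

352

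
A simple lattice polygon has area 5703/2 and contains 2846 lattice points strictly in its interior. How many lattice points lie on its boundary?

Pick's theorem gives A = I + B/2 − 1, so B = 2(A − I + 1) = 2(5703/2 − 2846 + 1) = 13.

13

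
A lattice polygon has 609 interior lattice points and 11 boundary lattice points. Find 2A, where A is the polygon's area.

1227

By Pick's theorem, A = I + B/2 − 1 = 609 + 11/2 − 1 = 1227/2.
Hence 2A = 1227.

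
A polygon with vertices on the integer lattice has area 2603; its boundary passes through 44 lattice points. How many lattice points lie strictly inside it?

Pick's theorem A = I + B/2 − 1 rearranges to I = A − B/2 + 1 = 2603 − 44/2 + 1 = 2582.

2582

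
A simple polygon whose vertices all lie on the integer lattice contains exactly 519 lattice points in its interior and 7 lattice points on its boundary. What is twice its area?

1043

By Pick's theorem, A = I + B/2 − 1 = 519 + 7/2 − 1 = 1043/2.
Hence 2A = 1043.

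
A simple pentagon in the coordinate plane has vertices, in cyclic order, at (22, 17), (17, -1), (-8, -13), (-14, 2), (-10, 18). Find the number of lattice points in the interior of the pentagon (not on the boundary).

By the shoelace formula, twice the signed area is |[22·(-1) − 17·17] + [17·(-13) − (-8)·(-1)] + [(-8)·2 − (-14)·(-13)] + [(-14)·18 − (-10)·2] + [(-10)·17 − 22·18]| = 1536, so the area is 768.
Along each edge there are gcd(|Δx|,|Δy|)+1 lattice points, so counting each shared vertex once the boundary has gcd(5,18) + gcd(25,12) + gcd(6,15) + gcd(4,16) + gcd(32,1) = 1+1+3+4+1 = 10.
Pick's theorem gives I = A − B/2 + 1 = 768 − 10/2 + 1 = 764.

764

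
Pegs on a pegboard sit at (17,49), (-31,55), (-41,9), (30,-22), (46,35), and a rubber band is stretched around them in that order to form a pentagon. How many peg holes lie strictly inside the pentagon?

4387

The shoelace formula gives twice the area as |(17·55 − (-31)·49) + ((-31)·9 − (-41)·55) + ((-41)·(-22) − 30·9) + (30·35 − 46·(-22)) + (46·49 − 17·35)| = 8783, so the area is 8783/2.
The number of boundary lattice points is Σ gcd(|Δx|,|Δy|) = gcd(48,6) + gcd(10,46) + gcd(71,31) + gcd(16,57) + gcd(29,14) = 6+2+1+1+1 = 11.
Pick's theorem gives I = A − B/2 + 1 = 8783/2 − 11/2 + 1 = 4387.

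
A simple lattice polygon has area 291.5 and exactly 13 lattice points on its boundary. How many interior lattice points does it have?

286

From Pick's theorem, I = A − B/2 + 1 = 291.5 − 13/2 + 1 = 286.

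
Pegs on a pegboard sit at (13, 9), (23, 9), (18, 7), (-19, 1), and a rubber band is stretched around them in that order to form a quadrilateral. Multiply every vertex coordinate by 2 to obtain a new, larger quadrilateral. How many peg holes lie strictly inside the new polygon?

By the shoelace formula, twice the signed area is |(13·9 − 23·9) + (23·7 − 18·9) + (18·1 − (-19)·7) + ((-19)·9 − 13·1)| = 124, so the area is 62.
Summing gcd(|Δx|,|Δy|) over the edges gives the boundary count: gcd(10,0) + gcd(5,2) + gcd(37,6) + gcd(32,8) = 10+1+1+8 = 20.
Scaling by 2 multiplies the area by 2² = 4 (so the new area is 248) and multiplies the boundary lattice-point count by 2, giving 40.
By Pick's theorem, the interior count of the dilated polygon is 248 − 40/2 + 1 = 229.

229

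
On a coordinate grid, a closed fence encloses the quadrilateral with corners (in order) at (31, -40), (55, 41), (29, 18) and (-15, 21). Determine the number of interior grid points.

By the shoelace formula, twice the signed area is |[31·41 − 55·(-40)] + [55·18 − 29·41] + [29·21 − (-15)·18] + [(-15)·(-40) − 31·21]| = 4100, so the area is 2050.
Summing gcd(|Δx|,|Δy|) over the edges gives the boundary count: gcd(24,81) + gcd(26,23) + gcd(44,3) + gcd(46,61) = 3+1+1+1 = 6.
Pick's theorem gives I = A − B/2 + 1 = 2050 − 6/2 + 1 = 2048.

2048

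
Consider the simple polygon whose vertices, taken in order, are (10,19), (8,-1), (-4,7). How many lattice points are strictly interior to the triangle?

Using the shoelace formula, 2A = |[10·(-1) − 8·19] + [8·7 − (-4)·(-1)] + [(-4)·19 − 10·7]| = 256, so the area is 128.
Along each edge there are gcd(|Δx|,|Δy|)+1 lattice points, so counting each shared vertex once the boundary has gcd(2,20) + gcd(12,8) + gcd(14,12) = 2+4+2 = 8.
Pick's theorem gives I = A − B/2 + 1 = 128 − 8/2 + 1 = 125.

125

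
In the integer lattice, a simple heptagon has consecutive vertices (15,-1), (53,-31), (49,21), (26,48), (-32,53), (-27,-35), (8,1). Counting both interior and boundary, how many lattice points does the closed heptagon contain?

The shoelace formula gives twice the area as |(15·(-31) − 53·(-1)) + (53·21 − 49·(-31)) + (49·48 − 26·21) + (26·53 − (-32)·48) + ((-32)·(-35) − (-27)·53) + ((-27)·1 − 8·(-35)) + (8·(-1) − 15·1)| = 9721, so the area is 9721/2.
Along each edge there are gcd(|Δx|,|Δy|)+1 lattice points, so counting each shared vertex once the boundary has gcd(38,30) + gcd(4,52) + gcd(23,27) + gcd(58,5) + gcd(5,88) + gcd(35,36) + gcd(7,2) = 2+4+1+1+1+1+1 = 11.
Pick's theorem gives I = A − B/2 + 1 = 9721/2 − 11/2 + 1 = 4856, so the closed region contains I + B = 4856 + 11 = 4867 lattice points.

4867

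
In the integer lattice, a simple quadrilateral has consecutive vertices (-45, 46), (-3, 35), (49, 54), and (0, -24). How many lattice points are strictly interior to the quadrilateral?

2782

Using the shoelace formula, 2A = |((-45)·35 − (-3)·46) + ((-3)·54 − 49·35) + (49·(-24) − 0·54) + (0·46 − (-45)·(-24))| = 5570, so the area is 2785.
Along each edge there are gcd(|Δx|,|Δy|)+1 lattice points, so counting each shared vertex once the boundary has gcd(42,11) + gcd(52,19) + gcd(49,78) + gcd(45,70) = 1+1+1+5 = 8.
By Pick's theorem A = I + B/2 − 1, so I = 2785 − 8/2 + 1 = 2782.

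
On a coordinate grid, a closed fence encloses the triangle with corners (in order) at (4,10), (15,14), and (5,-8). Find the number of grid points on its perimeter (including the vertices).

4

The number of boundary lattice points is Σ gcd(|Δx|,|Δy|) = gcd(11,4) + gcd(10,22) + gcd(1,18) = 1+2+1 = 4.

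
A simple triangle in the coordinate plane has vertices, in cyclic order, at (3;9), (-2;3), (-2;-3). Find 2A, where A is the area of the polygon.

30

The shoelace formula gives twice the area as |[3·3 − (-2)·9] + [(-2)·(-3) − (-2)·3] + [(-2)·9 − 3·(-3)]| = 30, so the area is 15.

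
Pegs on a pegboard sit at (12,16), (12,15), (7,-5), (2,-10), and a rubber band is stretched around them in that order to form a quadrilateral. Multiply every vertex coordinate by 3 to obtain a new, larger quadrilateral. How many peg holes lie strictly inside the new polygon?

364

The shoelace formula gives twice the area as |(12·15 − 12·16) + (12·(-5) − 7·15) + (7·(-10) − 2·(-5)) + (2·16 − 12·(-10))| = 85, so the area is 85/2.
The number of boundary lattice points is Σ gcd(|Δx|,|Δy|) = gcd(0,1) + gcd(5,20) + gcd(5,5) + gcd(10,26) = 1+5+5+2 = 13.
Scaling by 3 multiplies the area by 3² = 9 (so the new area is 765/2) and multiplies the boundary lattice-point count by 3, giving 39.
By Pick's theorem, the interior count of the dilated polygon is 765/2 − 39/2 + 1 = 364.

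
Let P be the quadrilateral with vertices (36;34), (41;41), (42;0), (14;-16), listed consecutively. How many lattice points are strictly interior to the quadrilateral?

By the shoelace formula, twice the signed area is |[36·41 − 41·34] + [41·0 − 42·41] + [42·(-16) − 14·0] + [14·34 − 36·(-16)]| = 1260, so the area is 630.
Along each edge there are gcd(|Δx|,|Δy|)+1 lattice points, so counting each shared vertex once the boundary has gcd(5,7) + gcd(1,41) + gcd(28,16) + gcd(22,50) = 1+1+4+2 = 8.
By Pick's theorem A = I + B/2 − 1, so I = 630 − 8/2 + 1 = 627.

627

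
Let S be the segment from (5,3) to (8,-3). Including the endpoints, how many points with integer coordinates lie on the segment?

The number of lattice points on a segment between lattice points is gcd(|Δx|,|Δy|) + 1 = gcd(3,6) + 1 = 3 + 1 = 4.

4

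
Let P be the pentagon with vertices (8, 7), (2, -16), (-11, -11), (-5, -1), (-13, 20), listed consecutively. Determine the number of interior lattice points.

372

Using the shoelace formula, 2A = |[8·(-16) − 2·7] + [2·(-11) − (-11)·(-16)] + [(-11)·(-1) − (-5)·(-11)] + [(-5)·20 − (-13)·(-1)] + [(-13)·7 − 8·20]| = 748, so the area is 374.
Summing gcd(|Δx|,|Δy|) over the edges gives the boundary count: gcd(6,23) + gcd(13,5) + gcd(6,10) + gcd(8,21) + gcd(21,13) = 1+1+2+1+1 = 6.
By Pick's theorem A = I + B/2 − 1, so I = 374 − 6/2 + 1 = 372.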